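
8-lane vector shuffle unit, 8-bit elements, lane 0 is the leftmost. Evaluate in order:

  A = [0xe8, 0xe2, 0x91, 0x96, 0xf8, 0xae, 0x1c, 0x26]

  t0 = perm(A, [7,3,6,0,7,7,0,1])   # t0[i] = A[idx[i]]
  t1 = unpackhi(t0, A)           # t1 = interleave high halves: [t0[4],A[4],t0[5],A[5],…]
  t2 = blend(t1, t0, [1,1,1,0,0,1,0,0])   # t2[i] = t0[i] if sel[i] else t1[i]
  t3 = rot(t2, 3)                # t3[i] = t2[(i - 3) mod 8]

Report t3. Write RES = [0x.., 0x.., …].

RES = [0x26, 0xe2, 0x26, 0x26, 0x96, 0x1c, 0xae, 0xe8]

t0 = [0x26, 0x96, 0x1c, 0xe8, 0x26, 0x26, 0xe8, 0xe2]
t1 = [0x26, 0xf8, 0x26, 0xae, 0xe8, 0x1c, 0xe2, 0x26]
t2 = [0x26, 0x96, 0x1c, 0xae, 0xe8, 0x26, 0xe2, 0x26]
t3 = [0x26, 0xe2, 0x26, 0x26, 0x96, 0x1c, 0xae, 0xe8]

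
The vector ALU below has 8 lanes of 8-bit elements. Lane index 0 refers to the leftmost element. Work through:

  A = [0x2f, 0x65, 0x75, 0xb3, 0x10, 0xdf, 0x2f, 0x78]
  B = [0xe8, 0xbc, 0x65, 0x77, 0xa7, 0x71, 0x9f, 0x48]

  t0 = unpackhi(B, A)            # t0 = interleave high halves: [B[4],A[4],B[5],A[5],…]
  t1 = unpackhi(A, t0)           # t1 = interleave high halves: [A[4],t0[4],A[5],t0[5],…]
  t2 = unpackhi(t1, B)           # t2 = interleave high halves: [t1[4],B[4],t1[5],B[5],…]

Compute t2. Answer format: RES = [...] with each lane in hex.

RES = [0x2f, 0xa7, 0x48, 0x71, 0x78, 0x9f, 0x78, 0x48]

t0 = [0xa7, 0x10, 0x71, 0xdf, 0x9f, 0x2f, 0x48, 0x78]
t1 = [0x10, 0x9f, 0xdf, 0x2f, 0x2f, 0x48, 0x78, 0x78]
t2 = [0x2f, 0xa7, 0x48, 0x71, 0x78, 0x9f, 0x78, 0x48]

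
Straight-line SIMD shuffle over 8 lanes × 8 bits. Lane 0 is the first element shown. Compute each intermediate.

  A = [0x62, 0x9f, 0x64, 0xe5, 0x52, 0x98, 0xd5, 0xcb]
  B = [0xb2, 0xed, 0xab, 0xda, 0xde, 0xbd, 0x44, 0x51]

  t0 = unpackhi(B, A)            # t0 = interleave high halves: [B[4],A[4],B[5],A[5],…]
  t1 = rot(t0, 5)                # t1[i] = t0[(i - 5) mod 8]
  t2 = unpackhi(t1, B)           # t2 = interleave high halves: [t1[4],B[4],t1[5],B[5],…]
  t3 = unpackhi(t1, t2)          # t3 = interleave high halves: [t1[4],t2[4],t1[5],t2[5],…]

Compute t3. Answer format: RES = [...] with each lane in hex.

→ t0 |de|52|bd|98|44|d5|51|cb|
→ t1 |98|44|d5|51|cb|de|52|bd|
→ t2 |cb|de|de|bd|52|44|bd|51|
→ t3 |cb|52|de|44|52|bd|bd|51|

RES = [ 0xcb  0x52  0xde  0x44  0x52  0xbd  0xbd  0x51 ]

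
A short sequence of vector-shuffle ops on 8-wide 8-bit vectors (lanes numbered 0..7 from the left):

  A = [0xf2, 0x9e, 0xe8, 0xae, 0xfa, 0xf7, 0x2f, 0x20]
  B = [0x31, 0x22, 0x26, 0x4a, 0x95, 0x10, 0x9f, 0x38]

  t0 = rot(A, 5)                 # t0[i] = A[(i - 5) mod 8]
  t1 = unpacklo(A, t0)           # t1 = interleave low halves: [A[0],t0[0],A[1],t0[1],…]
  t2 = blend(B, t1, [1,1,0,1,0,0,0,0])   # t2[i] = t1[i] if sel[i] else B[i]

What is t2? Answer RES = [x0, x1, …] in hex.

t0 = [0xae, 0xfa, 0xf7, 0x2f, 0x20, 0xf2, 0x9e, 0xe8]
t1 = [0xf2, 0xae, 0x9e, 0xfa, 0xe8, 0xf7, 0xae, 0x2f]
t2 = [0xf2, 0xae, 0x26, 0xfa, 0x95, 0x10, 0x9f, 0x38]

RES = [ 0xf2  0xae  0x26  0xfa  0x95  0x10  0x9f  0x38 ]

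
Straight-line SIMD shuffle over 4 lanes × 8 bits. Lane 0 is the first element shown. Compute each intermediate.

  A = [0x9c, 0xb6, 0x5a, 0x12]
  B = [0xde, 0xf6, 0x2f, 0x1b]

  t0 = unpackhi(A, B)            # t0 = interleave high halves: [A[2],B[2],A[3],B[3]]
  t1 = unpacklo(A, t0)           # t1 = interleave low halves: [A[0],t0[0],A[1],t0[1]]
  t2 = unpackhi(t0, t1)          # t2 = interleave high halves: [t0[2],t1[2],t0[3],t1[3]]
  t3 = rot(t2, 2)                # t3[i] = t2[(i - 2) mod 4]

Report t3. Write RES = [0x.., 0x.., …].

t0 = [0x5a, 0x2f, 0x12, 0x1b]
t1 = [0x9c, 0x5a, 0xb6, 0x2f]
t2 = [0x12, 0xb6, 0x1b, 0x2f]
t3 = [0x1b, 0x2f, 0x12, 0xb6]

RES = [0x1b, 0x2f, 0x12, 0xb6]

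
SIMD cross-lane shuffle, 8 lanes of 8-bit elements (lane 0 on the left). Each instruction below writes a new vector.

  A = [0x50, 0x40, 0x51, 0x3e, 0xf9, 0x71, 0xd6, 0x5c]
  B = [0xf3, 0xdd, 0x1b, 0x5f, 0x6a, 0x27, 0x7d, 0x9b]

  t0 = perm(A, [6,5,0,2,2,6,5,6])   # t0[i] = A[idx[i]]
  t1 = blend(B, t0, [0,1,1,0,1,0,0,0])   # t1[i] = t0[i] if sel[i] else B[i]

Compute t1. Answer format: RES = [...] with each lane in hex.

RES = [0xf3, 0x71, 0x50, 0x5f, 0x51, 0x27, 0x7d, 0x9b]

→ t0 |d6|71|50|51|51|d6|71|d6|
→ t1 |f3|71|50|5f|51|27|7d|9b|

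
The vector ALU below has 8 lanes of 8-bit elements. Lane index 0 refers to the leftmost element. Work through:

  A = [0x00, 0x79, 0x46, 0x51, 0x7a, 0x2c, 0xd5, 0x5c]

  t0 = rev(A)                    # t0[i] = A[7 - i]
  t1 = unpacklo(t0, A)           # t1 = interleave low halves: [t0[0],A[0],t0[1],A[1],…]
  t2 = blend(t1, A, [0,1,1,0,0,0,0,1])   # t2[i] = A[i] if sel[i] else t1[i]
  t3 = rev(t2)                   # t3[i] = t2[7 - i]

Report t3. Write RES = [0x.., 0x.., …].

RES = [0x5c, 0x7a, 0x46, 0x2c, 0x79, 0x46, 0x79, 0x5c]

  t0: 5c d5 2c 7a 51 46 79 00
  t1: 5c 00 d5 79 2c 46 7a 51
  t2: 5c 79 46 79 2c 46 7a 5c
  t3: 5c 7a 46 2c 79 46 79 5c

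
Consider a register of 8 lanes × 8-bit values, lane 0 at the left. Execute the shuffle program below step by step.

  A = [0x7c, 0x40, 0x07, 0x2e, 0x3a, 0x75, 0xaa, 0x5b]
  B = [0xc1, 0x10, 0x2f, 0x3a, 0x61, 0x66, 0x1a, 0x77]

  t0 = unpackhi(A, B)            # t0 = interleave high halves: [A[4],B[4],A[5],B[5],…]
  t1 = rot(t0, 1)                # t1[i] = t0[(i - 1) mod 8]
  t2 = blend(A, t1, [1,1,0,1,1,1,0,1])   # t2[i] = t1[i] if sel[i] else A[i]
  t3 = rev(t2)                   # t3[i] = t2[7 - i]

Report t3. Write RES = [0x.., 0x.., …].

→ t0 |3a|61|75|66|aa|1a|5b|77|
→ t1 |77|3a|61|75|66|aa|1a|5b|
→ t2 |77|3a|07|75|66|aa|aa|5b|
→ t3 |5b|aa|aa|66|75|07|3a|77|

RES = [ 0x5b  0xaa  0xaa  0x66  0x75  0x07  0x3a  0x77 ]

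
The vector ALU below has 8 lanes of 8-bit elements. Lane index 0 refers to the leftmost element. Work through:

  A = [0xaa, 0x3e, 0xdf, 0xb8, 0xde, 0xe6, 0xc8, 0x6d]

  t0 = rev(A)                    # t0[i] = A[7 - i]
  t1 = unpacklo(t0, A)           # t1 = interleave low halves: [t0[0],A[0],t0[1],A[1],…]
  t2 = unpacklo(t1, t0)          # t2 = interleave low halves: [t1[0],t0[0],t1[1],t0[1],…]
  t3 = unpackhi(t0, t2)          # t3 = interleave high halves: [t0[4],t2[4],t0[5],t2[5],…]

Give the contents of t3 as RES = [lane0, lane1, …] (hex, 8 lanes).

t0 = [0x6d, 0xc8, 0xe6, 0xde, 0xb8, 0xdf, 0x3e, 0xaa]
t1 = [0x6d, 0xaa, 0xc8, 0x3e, 0xe6, 0xdf, 0xde, 0xb8]
t2 = [0x6d, 0x6d, 0xaa, 0xc8, 0xc8, 0xe6, 0x3e, 0xde]
t3 = [0xb8, 0xc8, 0xdf, 0xe6, 0x3e, 0x3e, 0xaa, 0xde]

RES = [ 0xb8  0xc8  0xdf  0xe6  0x3e  0x3e  0xaa  0xde ]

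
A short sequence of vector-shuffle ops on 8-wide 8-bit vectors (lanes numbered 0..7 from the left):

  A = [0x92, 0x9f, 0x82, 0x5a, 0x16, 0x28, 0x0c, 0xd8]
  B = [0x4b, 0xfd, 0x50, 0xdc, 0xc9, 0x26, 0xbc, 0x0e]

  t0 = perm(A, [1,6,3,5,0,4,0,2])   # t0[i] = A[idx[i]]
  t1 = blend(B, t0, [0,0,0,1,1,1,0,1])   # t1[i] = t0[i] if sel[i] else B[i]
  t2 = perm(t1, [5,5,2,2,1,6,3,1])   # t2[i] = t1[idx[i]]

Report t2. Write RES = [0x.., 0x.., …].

RES = [ 0x16  0x16  0x50  0x50  0xfd  0xbc  0x28  0xfd ]

t0 = [0x9f, 0x0c, 0x5a, 0x28, 0x92, 0x16, 0x92, 0x82]
t1 = [0x4b, 0xfd, 0x50, 0x28, 0x92, 0x16, 0xbc, 0x82]
t2 = [0x16, 0x16, 0x50, 0x50, 0xfd, 0xbc, 0x28, 0xfd]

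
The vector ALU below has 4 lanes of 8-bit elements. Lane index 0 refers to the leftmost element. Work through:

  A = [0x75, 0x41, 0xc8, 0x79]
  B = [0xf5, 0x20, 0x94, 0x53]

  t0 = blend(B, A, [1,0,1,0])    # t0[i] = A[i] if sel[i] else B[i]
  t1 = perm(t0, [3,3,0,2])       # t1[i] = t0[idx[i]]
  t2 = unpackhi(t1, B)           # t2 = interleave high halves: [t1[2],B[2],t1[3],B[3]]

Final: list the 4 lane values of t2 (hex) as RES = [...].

→ t0 |75|20|c8|53|
→ t1 |53|53|75|c8|
→ t2 |75|94|c8|53|

RES = [0x75, 0x94, 0xc8, 0x53]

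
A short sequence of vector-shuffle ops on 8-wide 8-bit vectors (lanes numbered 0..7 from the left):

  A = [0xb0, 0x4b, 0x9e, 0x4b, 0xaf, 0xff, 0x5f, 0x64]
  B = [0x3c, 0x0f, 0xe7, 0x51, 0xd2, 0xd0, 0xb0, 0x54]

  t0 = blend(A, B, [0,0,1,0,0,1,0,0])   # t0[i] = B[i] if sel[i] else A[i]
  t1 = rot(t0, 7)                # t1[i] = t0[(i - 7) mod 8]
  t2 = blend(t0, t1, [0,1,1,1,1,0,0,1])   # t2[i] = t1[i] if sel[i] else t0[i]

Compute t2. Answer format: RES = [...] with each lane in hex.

RES = [ 0xb0  0xe7  0x4b  0xaf  0xd0  0xd0  0x5f  0xb0 ]

t0 = [0xb0, 0x4b, 0xe7, 0x4b, 0xaf, 0xd0, 0x5f, 0x64]
t1 = [0x4b, 0xe7, 0x4b, 0xaf, 0xd0, 0x5f, 0x64, 0xb0]
t2 = [0xb0, 0xe7, 0x4b, 0xaf, 0xd0, 0xd0, 0x5f, 0xb0]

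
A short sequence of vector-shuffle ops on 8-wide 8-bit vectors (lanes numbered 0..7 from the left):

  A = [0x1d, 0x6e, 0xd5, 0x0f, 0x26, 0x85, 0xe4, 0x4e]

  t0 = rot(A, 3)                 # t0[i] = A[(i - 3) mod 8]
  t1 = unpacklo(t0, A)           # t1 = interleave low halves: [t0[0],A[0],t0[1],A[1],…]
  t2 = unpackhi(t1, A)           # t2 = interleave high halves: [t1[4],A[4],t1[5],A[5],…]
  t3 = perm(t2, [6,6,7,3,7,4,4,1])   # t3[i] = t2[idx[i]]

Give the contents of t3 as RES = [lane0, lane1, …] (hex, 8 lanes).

RES = [0x0f, 0x0f, 0x4e, 0x85, 0x4e, 0x1d, 0x1d, 0x26]

t0 = [0x85, 0xe4, 0x4e, 0x1d, 0x6e, 0xd5, 0x0f, 0x26]
t1 = [0x85, 0x1d, 0xe4, 0x6e, 0x4e, 0xd5, 0x1d, 0x0f]
t2 = [0x4e, 0x26, 0xd5, 0x85, 0x1d, 0xe4, 0x0f, 0x4e]
t3 = [0x0f, 0x0f, 0x4e, 0x85, 0x4e, 0x1d, 0x1d, 0x26]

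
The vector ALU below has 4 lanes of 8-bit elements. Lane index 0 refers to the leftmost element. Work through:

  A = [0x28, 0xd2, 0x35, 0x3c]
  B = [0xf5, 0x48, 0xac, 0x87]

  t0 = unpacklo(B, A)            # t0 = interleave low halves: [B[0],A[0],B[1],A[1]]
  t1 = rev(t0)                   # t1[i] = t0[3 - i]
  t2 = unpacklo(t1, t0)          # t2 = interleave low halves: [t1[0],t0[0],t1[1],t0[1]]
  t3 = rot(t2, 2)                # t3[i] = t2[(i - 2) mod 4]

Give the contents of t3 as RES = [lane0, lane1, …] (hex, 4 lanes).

RES = [0x48, 0x28, 0xd2, 0xf5]

t0 = [0xf5, 0x28, 0x48, 0xd2]
t1 = [0xd2, 0x48, 0x28, 0xf5]
t2 = [0xd2, 0xf5, 0x48, 0x28]
t3 = [0x48, 0x28, 0xd2, 0xf5]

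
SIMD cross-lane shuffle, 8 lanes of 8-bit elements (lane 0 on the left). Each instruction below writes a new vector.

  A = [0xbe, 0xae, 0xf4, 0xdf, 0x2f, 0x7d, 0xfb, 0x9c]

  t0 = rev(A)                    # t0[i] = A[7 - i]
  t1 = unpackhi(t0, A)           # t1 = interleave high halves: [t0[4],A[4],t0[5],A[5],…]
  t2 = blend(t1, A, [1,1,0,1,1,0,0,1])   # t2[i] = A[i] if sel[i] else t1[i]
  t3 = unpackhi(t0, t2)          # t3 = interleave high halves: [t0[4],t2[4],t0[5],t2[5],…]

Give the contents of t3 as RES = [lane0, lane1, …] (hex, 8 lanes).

RES = [ 0xdf  0x2f  0xf4  0xfb  0xae  0xbe  0xbe  0x9c ]

  t0: 9c fb 7d 2f df f4 ae be
  t1: df 2f f4 7d ae fb be 9c
  t2: be ae f4 df 2f fb be 9c
  t3: df 2f f4 fb ae be be 9c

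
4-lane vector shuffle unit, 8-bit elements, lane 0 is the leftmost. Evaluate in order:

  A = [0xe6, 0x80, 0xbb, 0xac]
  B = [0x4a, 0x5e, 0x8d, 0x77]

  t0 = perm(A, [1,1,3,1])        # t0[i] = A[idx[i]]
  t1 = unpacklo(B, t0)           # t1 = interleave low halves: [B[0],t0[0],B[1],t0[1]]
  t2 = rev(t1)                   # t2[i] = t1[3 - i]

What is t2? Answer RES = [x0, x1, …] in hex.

  t0: 80 80 ac 80
  t1: 4a 80 5e 80
  t2: 80 5e 80 4a

RES = [ 0x80  0x5e  0x80  0x4a ]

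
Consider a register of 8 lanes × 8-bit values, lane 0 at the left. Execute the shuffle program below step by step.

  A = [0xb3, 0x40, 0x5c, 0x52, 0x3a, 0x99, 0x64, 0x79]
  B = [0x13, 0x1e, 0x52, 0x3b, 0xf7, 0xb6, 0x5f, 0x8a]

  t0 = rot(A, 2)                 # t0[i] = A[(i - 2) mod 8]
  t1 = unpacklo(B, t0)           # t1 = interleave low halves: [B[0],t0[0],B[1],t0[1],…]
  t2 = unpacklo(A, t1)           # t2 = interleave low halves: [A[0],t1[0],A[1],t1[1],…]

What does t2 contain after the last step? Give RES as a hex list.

→ t0 |64|79|b3|40|5c|52|3a|99|
→ t1 |13|64|1e|79|52|b3|3b|40|
→ t2 |b3|13|40|64|5c|1e|52|79|

RES = [0xb3, 0x13, 0x40, 0x64, 0x5c, 0x1e, 0x52, 0x79]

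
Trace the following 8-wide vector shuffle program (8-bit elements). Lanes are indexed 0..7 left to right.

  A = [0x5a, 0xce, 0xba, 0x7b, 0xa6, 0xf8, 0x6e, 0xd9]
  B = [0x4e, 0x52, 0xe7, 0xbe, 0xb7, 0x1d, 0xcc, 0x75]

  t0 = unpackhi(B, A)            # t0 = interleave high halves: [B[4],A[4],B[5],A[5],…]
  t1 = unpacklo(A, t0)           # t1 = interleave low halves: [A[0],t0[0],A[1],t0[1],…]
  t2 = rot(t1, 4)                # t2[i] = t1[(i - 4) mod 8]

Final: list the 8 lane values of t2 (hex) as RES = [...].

RES = [ 0xba  0x1d  0x7b  0xf8  0x5a  0xb7  0xce  0xa6 ]

  t0: b7 a6 1d f8 cc 6e 75 d9
  t1: 5a b7 ce a6 ba 1d 7b f8
  t2: ba 1d 7b f8 5a b7 ce a6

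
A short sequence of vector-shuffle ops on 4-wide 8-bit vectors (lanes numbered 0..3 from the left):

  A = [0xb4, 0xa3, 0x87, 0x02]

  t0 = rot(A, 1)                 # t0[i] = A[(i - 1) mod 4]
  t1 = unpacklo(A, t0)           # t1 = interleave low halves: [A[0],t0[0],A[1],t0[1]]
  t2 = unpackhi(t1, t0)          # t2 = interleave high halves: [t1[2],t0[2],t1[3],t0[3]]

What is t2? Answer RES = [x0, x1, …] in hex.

RES = [0xa3, 0xa3, 0xb4, 0x87]

→ t0 |02|b4|a3|87|
→ t1 |b4|02|a3|b4|
→ t2 |a3|a3|b4|87|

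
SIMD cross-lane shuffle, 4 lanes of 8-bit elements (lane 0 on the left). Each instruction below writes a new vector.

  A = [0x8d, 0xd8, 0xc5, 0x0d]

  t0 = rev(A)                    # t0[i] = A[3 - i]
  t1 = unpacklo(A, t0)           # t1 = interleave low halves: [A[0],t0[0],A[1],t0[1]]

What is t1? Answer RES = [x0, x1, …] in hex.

RES = [ 0x8d  0x0d  0xd8  0xc5 ]

→ t0 |0d|c5|d8|8d|
→ t1 |8d|0d|d8|c5|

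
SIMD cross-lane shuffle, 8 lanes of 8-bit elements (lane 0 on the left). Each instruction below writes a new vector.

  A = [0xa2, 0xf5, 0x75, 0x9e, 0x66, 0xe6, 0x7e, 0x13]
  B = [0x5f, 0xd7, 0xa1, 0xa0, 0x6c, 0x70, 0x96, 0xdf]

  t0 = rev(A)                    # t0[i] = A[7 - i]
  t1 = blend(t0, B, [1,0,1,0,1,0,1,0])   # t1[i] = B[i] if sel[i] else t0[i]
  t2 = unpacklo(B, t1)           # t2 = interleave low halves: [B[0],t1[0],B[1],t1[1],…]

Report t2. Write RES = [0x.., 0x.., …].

→ t0 |13|7e|e6|66|9e|75|f5|a2|
→ t1 |5f|7e|a1|66|6c|75|96|a2|
→ t2 |5f|5f|d7|7e|a1|a1|a0|66|

RES = [0x5f, 0x5f, 0xd7, 0x7e, 0xa1, 0xa1, 0xa0, 0x66]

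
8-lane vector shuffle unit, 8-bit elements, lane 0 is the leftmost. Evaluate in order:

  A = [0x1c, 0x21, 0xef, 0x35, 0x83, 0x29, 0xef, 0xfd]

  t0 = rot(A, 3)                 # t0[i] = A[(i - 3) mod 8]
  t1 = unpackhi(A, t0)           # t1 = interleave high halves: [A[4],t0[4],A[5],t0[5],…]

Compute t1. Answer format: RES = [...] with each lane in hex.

t0 = [0x29, 0xef, 0xfd, 0x1c, 0x21, 0xef, 0x35, 0x83]
t1 = [0x83, 0x21, 0x29, 0xef, 0xef, 0x35, 0xfd, 0x83]

RES = [0x83, 0x21, 0x29, 0xef, 0xef, 0x35, 0xfd, 0x83]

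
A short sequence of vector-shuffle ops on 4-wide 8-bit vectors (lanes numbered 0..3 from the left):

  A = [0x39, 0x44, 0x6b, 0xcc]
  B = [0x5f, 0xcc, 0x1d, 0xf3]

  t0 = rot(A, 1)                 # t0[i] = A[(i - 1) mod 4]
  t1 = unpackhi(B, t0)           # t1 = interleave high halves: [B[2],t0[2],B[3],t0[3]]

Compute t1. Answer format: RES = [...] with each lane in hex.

  t0: cc 39 44 6b
  t1: 1d 44 f3 6b

RES = [0x1d, 0x44, 0xf3, 0x6b]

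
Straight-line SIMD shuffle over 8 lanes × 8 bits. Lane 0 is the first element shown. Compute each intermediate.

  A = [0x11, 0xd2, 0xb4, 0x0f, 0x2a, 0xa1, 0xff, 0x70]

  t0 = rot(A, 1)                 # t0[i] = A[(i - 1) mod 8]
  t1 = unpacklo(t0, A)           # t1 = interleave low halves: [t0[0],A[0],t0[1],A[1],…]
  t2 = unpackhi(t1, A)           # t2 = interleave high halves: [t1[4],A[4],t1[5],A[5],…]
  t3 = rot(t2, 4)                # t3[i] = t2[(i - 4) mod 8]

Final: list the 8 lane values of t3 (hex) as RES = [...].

  t0: 70 11 d2 b4 0f 2a a1 ff
  t1: 70 11 11 d2 d2 b4 b4 0f
  t2: d2 2a b4 a1 b4 ff 0f 70
  t3: b4 ff 0f 70 d2 2a b4 a1

RES = [0xb4, 0xff, 0x0f, 0x70, 0xd2, 0x2a, 0xb4, 0xa1]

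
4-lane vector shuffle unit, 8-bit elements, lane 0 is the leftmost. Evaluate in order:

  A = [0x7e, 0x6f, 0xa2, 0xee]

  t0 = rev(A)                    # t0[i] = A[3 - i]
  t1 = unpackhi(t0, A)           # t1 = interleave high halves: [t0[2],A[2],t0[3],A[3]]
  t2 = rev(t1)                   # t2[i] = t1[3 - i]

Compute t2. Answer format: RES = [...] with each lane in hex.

t0 = [0xee, 0xa2, 0x6f, 0x7e]
t1 = [0x6f, 0xa2, 0x7e, 0xee]
t2 = [0xee, 0x7e, 0xa2, 0x6f]

RES = [ 0xee  0x7e  0xa2  0x6f ]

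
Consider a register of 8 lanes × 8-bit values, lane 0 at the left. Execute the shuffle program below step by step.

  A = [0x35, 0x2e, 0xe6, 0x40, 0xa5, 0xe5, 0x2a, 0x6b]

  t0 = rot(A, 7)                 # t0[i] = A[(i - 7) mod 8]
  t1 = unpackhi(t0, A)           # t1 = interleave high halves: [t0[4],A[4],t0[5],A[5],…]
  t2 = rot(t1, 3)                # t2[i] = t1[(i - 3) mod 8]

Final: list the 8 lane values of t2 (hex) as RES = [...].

  t0: 2e e6 40 a5 e5 2a 6b 35
  t1: e5 a5 2a e5 6b 2a 35 6b
  t2: 2a 35 6b e5 a5 2a e5 6b

RES = [ 0x2a  0x35  0x6b  0xe5  0xa5  0x2a  0xe5  0x6b ]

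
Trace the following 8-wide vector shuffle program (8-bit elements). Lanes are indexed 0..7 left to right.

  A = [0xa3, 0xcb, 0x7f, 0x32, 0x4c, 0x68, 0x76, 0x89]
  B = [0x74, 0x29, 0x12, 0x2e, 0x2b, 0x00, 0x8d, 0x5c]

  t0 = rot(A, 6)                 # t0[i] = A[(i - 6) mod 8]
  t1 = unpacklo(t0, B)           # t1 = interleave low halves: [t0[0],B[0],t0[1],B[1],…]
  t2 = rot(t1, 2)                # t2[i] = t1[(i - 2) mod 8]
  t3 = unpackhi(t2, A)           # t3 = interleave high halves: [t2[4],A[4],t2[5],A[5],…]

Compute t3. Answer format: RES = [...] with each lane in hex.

t0 = [0x7f, 0x32, 0x4c, 0x68, 0x76, 0x89, 0xa3, 0xcb]
t1 = [0x7f, 0x74, 0x32, 0x29, 0x4c, 0x12, 0x68, 0x2e]
t2 = [0x68, 0x2e, 0x7f, 0x74, 0x32, 0x29, 0x4c, 0x12]
t3 = [0x32, 0x4c, 0x29, 0x68, 0x4c, 0x76, 0x12, 0x89]

RES = [ 0x32  0x4c  0x29  0x68  0x4c  0x76  0x12  0x89 ]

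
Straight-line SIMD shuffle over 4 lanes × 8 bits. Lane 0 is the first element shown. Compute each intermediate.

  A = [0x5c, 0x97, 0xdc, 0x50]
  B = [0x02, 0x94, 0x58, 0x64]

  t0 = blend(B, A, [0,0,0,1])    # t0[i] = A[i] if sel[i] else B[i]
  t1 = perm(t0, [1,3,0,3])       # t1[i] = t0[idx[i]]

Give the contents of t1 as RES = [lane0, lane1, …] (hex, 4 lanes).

RES = [0x94, 0x50, 0x02, 0x50]

→ t0 |02|94|58|50|
→ t1 |94|50|02|50|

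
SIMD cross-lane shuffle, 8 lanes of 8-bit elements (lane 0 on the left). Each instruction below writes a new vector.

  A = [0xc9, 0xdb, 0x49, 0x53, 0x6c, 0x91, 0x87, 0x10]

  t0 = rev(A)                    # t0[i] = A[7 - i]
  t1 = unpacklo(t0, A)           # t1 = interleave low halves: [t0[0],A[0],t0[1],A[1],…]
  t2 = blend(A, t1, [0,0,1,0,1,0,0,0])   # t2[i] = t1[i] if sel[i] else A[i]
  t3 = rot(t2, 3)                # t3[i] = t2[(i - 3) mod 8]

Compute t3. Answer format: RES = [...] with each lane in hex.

  t0: 10 87 91 6c 53 49 db c9
  t1: 10 c9 87 db 91 49 6c 53
  t2: c9 db 87 53 91 91 87 10
  t3: 91 87 10 c9 db 87 53 91

RES = [ 0x91  0x87  0x10  0xc9  0xdb  0x87  0x53  0x91 ]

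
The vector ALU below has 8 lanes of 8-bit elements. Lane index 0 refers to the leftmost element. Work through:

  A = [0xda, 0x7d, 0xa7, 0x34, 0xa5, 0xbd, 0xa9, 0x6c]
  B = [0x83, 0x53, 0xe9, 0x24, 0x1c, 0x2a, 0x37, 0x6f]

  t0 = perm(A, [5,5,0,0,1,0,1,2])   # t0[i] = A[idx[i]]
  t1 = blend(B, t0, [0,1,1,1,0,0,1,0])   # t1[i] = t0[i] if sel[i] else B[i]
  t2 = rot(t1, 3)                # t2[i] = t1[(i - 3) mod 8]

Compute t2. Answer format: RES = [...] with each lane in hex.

RES = [0x2a, 0x7d, 0x6f, 0x83, 0xbd, 0xda, 0xda, 0x1c]

  t0: bd bd da da 7d da 7d a7
  t1: 83 bd da da 1c 2a 7d 6f
  t2: 2a 7d 6f 83 bd da da 1c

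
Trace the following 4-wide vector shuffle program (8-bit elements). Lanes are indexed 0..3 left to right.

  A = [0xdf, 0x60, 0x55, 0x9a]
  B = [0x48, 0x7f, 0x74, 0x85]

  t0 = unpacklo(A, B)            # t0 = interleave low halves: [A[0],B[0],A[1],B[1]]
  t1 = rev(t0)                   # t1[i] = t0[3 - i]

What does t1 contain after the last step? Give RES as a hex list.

RES = [0x7f, 0x60, 0x48, 0xdf]

t0 = [0xdf, 0x48, 0x60, 0x7f]
t1 = [0x7f, 0x60, 0x48, 0xdf]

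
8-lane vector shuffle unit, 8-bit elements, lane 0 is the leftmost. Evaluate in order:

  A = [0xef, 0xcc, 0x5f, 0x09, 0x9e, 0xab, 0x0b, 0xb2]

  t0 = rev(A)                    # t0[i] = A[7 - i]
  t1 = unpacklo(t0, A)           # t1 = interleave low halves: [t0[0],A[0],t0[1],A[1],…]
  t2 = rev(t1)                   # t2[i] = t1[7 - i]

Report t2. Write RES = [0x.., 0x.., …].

  t0: b2 0b ab 9e 09 5f cc ef
  t1: b2 ef 0b cc ab 5f 9e 09
  t2: 09 9e 5f ab cc 0b ef b2

RES = [0x09, 0x9e, 0x5f, 0xab, 0xcc, 0x0b, 0xef, 0xb2]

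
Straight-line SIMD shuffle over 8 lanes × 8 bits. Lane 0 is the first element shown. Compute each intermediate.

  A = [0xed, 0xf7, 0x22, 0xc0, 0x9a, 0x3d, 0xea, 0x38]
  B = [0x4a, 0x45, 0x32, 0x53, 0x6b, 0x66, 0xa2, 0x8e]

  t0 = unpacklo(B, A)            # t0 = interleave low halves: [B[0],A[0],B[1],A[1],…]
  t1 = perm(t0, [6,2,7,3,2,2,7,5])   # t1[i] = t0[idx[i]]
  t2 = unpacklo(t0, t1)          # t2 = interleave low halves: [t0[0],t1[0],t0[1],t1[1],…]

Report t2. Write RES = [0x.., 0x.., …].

  t0: 4a ed 45 f7 32 22 53 c0
  t1: 53 45 c0 f7 45 45 c0 22
  t2: 4a 53 ed 45 45 c0 f7 f7

RES = [0x4a, 0x53, 0xed, 0x45, 0x45, 0xc0, 0xf7, 0xf7]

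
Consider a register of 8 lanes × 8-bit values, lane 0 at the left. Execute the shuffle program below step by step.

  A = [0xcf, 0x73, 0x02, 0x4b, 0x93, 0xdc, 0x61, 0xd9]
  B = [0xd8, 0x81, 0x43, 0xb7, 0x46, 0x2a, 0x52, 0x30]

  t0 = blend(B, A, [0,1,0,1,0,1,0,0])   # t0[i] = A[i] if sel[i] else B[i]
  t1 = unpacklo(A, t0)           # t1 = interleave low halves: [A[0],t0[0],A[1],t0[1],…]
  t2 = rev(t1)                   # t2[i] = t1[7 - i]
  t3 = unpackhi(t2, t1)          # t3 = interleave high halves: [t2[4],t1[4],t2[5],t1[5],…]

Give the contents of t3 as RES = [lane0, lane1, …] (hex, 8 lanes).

RES = [ 0x73  0x02  0x73  0x43  0xd8  0x4b  0xcf  0x4b ]

t0 = [0xd8, 0x73, 0x43, 0x4b, 0x46, 0xdc, 0x52, 0x30]
t1 = [0xcf, 0xd8, 0x73, 0x73, 0x02, 0x43, 0x4b, 0x4b]
t2 = [0x4b, 0x4b, 0x43, 0x02, 0x73, 0x73, 0xd8, 0xcf]
t3 = [0x73, 0x02, 0x73, 0x43, 0xd8, 0x4b, 0xcf, 0x4b]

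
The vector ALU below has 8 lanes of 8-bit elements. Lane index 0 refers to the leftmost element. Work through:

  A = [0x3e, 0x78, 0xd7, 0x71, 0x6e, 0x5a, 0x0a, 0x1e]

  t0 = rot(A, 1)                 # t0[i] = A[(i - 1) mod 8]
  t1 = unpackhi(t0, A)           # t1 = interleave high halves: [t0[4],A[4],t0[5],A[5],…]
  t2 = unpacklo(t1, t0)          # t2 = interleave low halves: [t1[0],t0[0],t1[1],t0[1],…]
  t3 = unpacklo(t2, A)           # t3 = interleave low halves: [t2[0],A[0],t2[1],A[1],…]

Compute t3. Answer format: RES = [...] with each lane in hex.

t0 = [0x1e, 0x3e, 0x78, 0xd7, 0x71, 0x6e, 0x5a, 0x0a]
t1 = [0x71, 0x6e, 0x6e, 0x5a, 0x5a, 0x0a, 0x0a, 0x1e]
t2 = [0x71, 0x1e, 0x6e, 0x3e, 0x6e, 0x78, 0x5a, 0xd7]
t3 = [0x71, 0x3e, 0x1e, 0x78, 0x6e, 0xd7, 0x3e, 0x71]

RES = [0x71, 0x3e, 0x1e, 0x78, 0x6e, 0xd7, 0x3e, 0x71]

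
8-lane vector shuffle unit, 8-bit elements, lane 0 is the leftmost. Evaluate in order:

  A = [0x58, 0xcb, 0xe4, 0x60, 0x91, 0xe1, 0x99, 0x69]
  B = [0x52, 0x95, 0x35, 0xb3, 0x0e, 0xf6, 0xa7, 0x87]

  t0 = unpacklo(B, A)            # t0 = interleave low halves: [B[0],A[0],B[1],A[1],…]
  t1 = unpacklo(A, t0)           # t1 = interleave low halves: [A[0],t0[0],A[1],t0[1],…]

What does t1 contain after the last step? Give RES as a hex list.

RES = [0x58, 0x52, 0xcb, 0x58, 0xe4, 0x95, 0x60, 0xcb]

t0 = [0x52, 0x58, 0x95, 0xcb, 0x35, 0xe4, 0xb3, 0x60]
t1 = [0x58, 0x52, 0xcb, 0x58, 0xe4, 0x95, 0x60, 0xcb]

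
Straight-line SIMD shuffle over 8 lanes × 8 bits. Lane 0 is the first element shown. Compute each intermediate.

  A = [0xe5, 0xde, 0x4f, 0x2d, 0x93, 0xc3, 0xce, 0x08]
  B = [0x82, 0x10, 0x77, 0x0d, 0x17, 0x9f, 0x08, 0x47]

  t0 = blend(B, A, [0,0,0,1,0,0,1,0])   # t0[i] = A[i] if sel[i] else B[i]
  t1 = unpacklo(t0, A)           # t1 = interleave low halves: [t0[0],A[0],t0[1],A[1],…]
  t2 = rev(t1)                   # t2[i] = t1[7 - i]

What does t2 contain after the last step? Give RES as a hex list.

  t0: 82 10 77 2d 17 9f ce 47
  t1: 82 e5 10 de 77 4f 2d 2d
  t2: 2d 2d 4f 77 de 10 e5 82

RES = [0x2d, 0x2d, 0x4f, 0x77, 0xde, 0x10, 0xe5, 0x82]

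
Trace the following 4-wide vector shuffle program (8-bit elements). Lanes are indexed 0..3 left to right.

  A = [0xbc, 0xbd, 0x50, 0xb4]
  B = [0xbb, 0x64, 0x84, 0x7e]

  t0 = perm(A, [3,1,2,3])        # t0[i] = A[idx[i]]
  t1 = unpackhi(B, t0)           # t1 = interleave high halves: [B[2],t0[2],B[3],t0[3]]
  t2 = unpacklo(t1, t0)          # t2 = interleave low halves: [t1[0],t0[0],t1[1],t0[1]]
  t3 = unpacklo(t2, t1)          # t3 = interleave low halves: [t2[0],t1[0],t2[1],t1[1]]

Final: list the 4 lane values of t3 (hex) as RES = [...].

  t0: b4 bd 50 b4
  t1: 84 50 7e b4
  t2: 84 b4 50 bd
  t3: 84 84 b4 50

RES = [0x84, 0x84, 0xb4, 0x50]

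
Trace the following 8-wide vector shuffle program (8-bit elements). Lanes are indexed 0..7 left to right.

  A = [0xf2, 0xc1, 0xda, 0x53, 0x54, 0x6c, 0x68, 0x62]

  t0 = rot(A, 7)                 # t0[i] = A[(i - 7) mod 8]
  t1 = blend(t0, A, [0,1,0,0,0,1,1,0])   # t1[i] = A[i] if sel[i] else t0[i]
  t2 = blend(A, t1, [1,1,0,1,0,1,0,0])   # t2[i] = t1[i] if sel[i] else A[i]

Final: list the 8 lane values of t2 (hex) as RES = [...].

→ t0 |c1|da|53|54|6c|68|62|f2|
→ t1 |c1|c1|53|54|6c|6c|68|f2|
→ t2 |c1|c1|da|54|54|6c|68|62|

RES = [ 0xc1  0xc1  0xda  0x54  0x54  0x6c  0x68  0x62 ]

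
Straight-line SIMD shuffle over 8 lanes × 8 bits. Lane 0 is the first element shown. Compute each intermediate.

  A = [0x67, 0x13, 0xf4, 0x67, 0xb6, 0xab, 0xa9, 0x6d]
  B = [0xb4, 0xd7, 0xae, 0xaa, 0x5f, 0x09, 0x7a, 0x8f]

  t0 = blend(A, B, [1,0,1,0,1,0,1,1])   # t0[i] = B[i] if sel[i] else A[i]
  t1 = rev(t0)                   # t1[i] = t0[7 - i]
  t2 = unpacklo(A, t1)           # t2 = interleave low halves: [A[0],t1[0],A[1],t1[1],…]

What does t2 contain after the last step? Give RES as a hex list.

t0 = [0xb4, 0x13, 0xae, 0x67, 0x5f, 0xab, 0x7a, 0x8f]
t1 = [0x8f, 0x7a, 0xab, 0x5f, 0x67, 0xae, 0x13, 0xb4]
t2 = [0x67, 0x8f, 0x13, 0x7a, 0xf4, 0xab, 0x67, 0x5f]

RES = [ 0x67  0x8f  0x13  0x7a  0xf4  0xab  0x67  0x5f ]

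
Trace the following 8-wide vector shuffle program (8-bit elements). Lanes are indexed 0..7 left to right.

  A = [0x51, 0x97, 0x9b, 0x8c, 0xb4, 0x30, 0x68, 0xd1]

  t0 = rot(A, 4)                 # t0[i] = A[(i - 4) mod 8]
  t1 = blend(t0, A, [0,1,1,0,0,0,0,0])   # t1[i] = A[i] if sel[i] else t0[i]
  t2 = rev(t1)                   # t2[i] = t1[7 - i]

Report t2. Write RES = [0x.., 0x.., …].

RES = [ 0x8c  0x9b  0x97  0x51  0xd1  0x9b  0x97  0xb4 ]

t0 = [0xb4, 0x30, 0x68, 0xd1, 0x51, 0x97, 0x9b, 0x8c]
t1 = [0xb4, 0x97, 0x9b, 0xd1, 0x51, 0x97, 0x9b, 0x8c]
t2 = [0x8c, 0x9b, 0x97, 0x51, 0xd1, 0x9b, 0x97, 0xb4]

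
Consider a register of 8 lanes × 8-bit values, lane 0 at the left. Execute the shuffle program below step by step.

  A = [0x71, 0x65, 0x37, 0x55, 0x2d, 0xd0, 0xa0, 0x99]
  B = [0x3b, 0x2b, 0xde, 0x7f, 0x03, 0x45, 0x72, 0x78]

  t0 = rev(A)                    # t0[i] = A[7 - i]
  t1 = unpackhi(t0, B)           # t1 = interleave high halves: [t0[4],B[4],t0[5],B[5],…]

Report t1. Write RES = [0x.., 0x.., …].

RES = [0x55, 0x03, 0x37, 0x45, 0x65, 0x72, 0x71, 0x78]

  t0: 99 a0 d0 2d 55 37 65 71
  t1: 55 03 37 45 65 72 71 78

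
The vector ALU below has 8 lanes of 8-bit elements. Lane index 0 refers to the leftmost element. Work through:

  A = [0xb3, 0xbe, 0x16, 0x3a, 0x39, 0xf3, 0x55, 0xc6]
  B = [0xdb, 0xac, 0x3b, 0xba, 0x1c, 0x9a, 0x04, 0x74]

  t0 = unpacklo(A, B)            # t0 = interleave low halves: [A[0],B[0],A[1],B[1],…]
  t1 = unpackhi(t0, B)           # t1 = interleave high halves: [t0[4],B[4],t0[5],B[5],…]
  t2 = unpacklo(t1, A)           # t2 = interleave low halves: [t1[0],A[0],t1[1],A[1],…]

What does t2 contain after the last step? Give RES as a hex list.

t0 = [0xb3, 0xdb, 0xbe, 0xac, 0x16, 0x3b, 0x3a, 0xba]
t1 = [0x16, 0x1c, 0x3b, 0x9a, 0x3a, 0x04, 0xba, 0x74]
t2 = [0x16, 0xb3, 0x1c, 0xbe, 0x3b, 0x16, 0x9a, 0x3a]

RES = [ 0x16  0xb3  0x1c  0xbe  0x3b  0x16  0x9a  0x3a ]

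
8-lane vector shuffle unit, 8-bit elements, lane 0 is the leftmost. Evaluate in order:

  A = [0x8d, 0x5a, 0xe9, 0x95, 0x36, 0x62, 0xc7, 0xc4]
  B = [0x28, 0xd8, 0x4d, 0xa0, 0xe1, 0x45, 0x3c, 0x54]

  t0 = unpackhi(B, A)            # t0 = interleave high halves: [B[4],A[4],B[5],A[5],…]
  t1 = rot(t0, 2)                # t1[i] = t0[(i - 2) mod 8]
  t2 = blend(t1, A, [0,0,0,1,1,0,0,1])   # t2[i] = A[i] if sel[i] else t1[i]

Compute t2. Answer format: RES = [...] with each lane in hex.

RES = [0x54, 0xc4, 0xe1, 0x95, 0x36, 0x62, 0x3c, 0xc4]

→ t0 |e1|36|45|62|3c|c7|54|c4|
→ t1 |54|c4|e1|36|45|62|3c|c7|
→ t2 |54|c4|e1|95|36|62|3c|c4|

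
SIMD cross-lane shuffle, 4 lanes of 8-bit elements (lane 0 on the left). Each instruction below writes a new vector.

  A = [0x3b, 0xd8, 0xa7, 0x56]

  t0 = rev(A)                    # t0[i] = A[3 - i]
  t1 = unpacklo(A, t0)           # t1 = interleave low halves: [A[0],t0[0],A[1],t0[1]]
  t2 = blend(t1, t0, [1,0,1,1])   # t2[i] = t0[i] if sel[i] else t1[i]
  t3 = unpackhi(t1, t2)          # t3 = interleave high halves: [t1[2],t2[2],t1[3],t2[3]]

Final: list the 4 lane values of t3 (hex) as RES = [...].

t0 = [0x56, 0xa7, 0xd8, 0x3b]
t1 = [0x3b, 0x56, 0xd8, 0xa7]
t2 = [0x56, 0x56, 0xd8, 0x3b]
t3 = [0xd8, 0xd8, 0xa7, 0x3b]

RES = [ 0xd8  0xd8  0xa7  0x3b ]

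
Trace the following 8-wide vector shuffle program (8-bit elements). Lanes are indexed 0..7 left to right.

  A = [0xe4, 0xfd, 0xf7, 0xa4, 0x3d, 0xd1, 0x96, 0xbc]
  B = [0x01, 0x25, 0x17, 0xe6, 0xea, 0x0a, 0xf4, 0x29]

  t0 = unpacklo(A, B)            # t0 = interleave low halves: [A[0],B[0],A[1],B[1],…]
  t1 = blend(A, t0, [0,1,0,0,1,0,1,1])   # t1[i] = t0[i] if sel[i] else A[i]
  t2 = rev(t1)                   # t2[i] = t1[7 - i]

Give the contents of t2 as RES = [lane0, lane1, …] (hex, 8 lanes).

RES = [0xe6, 0xa4, 0xd1, 0xf7, 0xa4, 0xf7, 0x01, 0xe4]

t0 = [0xe4, 0x01, 0xfd, 0x25, 0xf7, 0x17, 0xa4, 0xe6]
t1 = [0xe4, 0x01, 0xf7, 0xa4, 0xf7, 0xd1, 0xa4, 0xe6]
t2 = [0xe6, 0xa4, 0xd1, 0xf7, 0xa4, 0xf7, 0x01, 0xe4]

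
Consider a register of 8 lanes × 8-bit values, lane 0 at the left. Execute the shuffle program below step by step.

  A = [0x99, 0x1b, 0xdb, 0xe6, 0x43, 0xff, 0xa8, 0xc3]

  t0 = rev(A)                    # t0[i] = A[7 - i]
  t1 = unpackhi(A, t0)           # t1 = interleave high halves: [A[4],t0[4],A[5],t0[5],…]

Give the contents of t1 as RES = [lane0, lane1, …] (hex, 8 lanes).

RES = [0x43, 0xe6, 0xff, 0xdb, 0xa8, 0x1b, 0xc3, 0x99]

  t0: c3 a8 ff 43 e6 db 1b 99
  t1: 43 e6 ff db a8 1b c3 99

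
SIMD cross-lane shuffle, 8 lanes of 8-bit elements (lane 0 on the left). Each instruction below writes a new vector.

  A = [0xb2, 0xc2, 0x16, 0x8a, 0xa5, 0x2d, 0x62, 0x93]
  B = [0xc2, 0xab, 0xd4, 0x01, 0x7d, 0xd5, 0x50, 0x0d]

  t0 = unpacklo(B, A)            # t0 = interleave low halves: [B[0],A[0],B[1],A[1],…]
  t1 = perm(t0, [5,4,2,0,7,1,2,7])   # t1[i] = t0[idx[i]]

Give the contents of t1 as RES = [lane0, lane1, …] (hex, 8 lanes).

RES = [ 0x16  0xd4  0xab  0xc2  0x8a  0xb2  0xab  0x8a ]

→ t0 |c2|b2|ab|c2|d4|16|01|8a|
→ t1 |16|d4|ab|c2|8a|b2|ab|8a|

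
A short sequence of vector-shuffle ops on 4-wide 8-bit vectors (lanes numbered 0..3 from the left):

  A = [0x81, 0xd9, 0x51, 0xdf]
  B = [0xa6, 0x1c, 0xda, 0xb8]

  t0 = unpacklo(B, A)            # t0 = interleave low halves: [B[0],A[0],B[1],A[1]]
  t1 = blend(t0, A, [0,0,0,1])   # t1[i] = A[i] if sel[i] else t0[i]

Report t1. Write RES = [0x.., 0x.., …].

RES = [ 0xa6  0x81  0x1c  0xdf ]

  t0: a6 81 1c d9
  t1: a6 81 1c df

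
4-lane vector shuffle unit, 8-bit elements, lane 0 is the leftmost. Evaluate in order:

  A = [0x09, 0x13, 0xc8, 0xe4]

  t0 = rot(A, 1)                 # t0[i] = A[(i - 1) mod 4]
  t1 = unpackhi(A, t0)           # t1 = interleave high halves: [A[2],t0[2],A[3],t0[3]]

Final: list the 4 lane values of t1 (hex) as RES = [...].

→ t0 |e4|09|13|c8|
→ t1 |c8|13|e4|c8|

RES = [0xc8, 0x13, 0xe4, 0xc8]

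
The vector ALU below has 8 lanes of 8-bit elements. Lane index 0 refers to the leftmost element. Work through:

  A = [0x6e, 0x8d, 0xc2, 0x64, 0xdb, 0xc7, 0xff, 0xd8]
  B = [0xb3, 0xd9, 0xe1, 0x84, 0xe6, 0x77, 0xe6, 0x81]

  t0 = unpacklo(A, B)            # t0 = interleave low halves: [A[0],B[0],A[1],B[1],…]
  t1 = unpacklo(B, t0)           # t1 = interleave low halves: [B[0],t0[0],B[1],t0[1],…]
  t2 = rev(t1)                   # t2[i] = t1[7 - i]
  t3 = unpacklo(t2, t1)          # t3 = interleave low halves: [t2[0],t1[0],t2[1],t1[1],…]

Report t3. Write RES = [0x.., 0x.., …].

  t0: 6e b3 8d d9 c2 e1 64 84
  t1: b3 6e d9 b3 e1 8d 84 d9
  t2: d9 84 8d e1 b3 d9 6e b3
  t3: d9 b3 84 6e 8d d9 e1 b3

RES = [0xd9, 0xb3, 0x84, 0x6e, 0x8d, 0xd9, 0xe1, 0xb3]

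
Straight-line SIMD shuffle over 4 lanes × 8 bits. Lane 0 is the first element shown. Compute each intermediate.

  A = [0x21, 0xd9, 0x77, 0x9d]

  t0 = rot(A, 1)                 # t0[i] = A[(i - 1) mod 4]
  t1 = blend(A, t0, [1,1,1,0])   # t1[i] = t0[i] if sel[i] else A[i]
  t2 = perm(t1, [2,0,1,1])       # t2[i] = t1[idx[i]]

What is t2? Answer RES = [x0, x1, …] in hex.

RES = [0xd9, 0x9d, 0x21, 0x21]

→ t0 |9d|21|d9|77|
→ t1 |9d|21|d9|9d|
→ t2 |d9|9d|21|21|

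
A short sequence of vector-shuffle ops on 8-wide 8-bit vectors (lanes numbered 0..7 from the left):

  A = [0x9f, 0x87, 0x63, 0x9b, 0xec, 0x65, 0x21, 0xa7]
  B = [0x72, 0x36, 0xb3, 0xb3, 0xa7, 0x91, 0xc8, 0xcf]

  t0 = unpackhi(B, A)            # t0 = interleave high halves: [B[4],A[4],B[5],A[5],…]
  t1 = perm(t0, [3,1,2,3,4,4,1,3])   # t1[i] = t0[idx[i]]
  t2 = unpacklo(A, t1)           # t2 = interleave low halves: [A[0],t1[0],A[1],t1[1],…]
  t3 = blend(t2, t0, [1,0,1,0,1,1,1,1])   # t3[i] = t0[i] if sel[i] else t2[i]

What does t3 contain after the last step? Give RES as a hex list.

t0 = [0xa7, 0xec, 0x91, 0x65, 0xc8, 0x21, 0xcf, 0xa7]
t1 = [0x65, 0xec, 0x91, 0x65, 0xc8, 0xc8, 0xec, 0x65]
t2 = [0x9f, 0x65, 0x87, 0xec, 0x63, 0x91, 0x9b, 0x65]
t3 = [0xa7, 0x65, 0x91, 0xec, 0xc8, 0x21, 0xcf, 0xa7]

RES = [0xa7, 0x65, 0x91, 0xec, 0xc8, 0x21, 0xcf, 0xa7]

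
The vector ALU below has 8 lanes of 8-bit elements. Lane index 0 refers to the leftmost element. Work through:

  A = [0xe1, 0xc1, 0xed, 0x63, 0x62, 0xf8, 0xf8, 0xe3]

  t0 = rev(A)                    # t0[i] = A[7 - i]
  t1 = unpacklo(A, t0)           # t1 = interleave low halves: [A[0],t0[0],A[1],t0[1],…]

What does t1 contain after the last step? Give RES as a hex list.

  t0: e3 f8 f8 62 63 ed c1 e1
  t1: e1 e3 c1 f8 ed f8 63 62

RES = [ 0xe1  0xe3  0xc1  0xf8  0xed  0xf8  0x63  0x62 ]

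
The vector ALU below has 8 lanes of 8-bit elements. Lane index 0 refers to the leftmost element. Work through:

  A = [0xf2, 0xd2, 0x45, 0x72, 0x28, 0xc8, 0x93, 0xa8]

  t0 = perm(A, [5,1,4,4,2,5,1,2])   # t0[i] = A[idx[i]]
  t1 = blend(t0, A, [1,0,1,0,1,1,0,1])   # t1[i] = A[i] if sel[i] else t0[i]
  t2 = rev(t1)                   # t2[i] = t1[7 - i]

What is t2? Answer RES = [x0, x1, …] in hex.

RES = [ 0xa8  0xd2  0xc8  0x28  0x28  0x45  0xd2  0xf2 ]

→ t0 |c8|d2|28|28|45|c8|d2|45|
→ t1 |f2|d2|45|28|28|c8|d2|a8|
→ t2 |a8|d2|c8|28|28|45|d2|f2|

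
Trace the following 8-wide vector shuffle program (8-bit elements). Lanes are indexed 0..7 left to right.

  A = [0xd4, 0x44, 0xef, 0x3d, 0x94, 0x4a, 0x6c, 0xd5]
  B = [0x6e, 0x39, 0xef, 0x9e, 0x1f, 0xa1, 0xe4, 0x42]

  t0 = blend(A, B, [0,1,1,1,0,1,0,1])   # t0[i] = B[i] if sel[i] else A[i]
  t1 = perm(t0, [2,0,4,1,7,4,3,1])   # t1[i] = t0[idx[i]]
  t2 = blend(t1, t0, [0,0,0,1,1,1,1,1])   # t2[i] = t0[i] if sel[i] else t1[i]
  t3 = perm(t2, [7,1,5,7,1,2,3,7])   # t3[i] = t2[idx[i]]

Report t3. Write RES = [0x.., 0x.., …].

t0 = [0xd4, 0x39, 0xef, 0x9e, 0x94, 0xa1, 0x6c, 0x42]
t1 = [0xef, 0xd4, 0x94, 0x39, 0x42, 0x94, 0x9e, 0x39]
t2 = [0xef, 0xd4, 0x94, 0x9e, 0x94, 0xa1, 0x6c, 0x42]
t3 = [0x42, 0xd4, 0xa1, 0x42, 0xd4, 0x94, 0x9e, 0x42]

RES = [ 0x42  0xd4  0xa1  0x42  0xd4  0x94  0x9e  0x42 ]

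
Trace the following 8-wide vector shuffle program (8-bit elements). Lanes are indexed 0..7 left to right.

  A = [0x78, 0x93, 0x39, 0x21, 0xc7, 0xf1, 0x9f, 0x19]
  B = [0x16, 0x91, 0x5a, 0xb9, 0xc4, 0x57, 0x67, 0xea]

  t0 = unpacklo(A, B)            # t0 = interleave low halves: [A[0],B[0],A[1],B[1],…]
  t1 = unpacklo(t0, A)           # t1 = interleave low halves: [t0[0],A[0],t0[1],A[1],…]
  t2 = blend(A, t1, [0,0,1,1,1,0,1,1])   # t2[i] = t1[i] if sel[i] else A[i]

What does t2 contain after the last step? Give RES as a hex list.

RES = [0x78, 0x93, 0x16, 0x93, 0x93, 0xf1, 0x91, 0x21]

→ t0 |78|16|93|91|39|5a|21|b9|
→ t1 |78|78|16|93|93|39|91|21|
→ t2 |78|93|16|93|93|f1|91|21|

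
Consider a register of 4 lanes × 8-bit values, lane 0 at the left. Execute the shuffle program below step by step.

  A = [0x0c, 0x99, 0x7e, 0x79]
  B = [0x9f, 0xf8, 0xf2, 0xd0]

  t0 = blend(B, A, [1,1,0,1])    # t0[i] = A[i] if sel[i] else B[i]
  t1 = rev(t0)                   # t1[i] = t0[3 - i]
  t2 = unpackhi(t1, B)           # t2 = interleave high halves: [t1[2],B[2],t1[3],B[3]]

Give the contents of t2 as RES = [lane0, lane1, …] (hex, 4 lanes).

t0 = [0x0c, 0x99, 0xf2, 0x79]
t1 = [0x79, 0xf2, 0x99, 0x0c]
t2 = [0x99, 0xf2, 0x0c, 0xd0]

RES = [ 0x99  0xf2  0x0c  0xd0 ]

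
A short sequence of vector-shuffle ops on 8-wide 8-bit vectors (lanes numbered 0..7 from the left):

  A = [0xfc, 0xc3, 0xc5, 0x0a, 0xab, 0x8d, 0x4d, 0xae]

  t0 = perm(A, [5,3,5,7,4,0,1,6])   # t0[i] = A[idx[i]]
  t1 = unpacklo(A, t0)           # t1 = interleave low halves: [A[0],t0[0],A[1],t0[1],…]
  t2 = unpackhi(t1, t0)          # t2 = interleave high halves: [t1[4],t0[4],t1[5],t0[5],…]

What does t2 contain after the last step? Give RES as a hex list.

RES = [ 0xc5  0xab  0x8d  0xfc  0x0a  0xc3  0xae  0x4d ]

t0 = [0x8d, 0x0a, 0x8d, 0xae, 0xab, 0xfc, 0xc3, 0x4d]
t1 = [0xfc, 0x8d, 0xc3, 0x0a, 0xc5, 0x8d, 0x0a, 0xae]
t2 = [0xc5, 0xab, 0x8d, 0xfc, 0x0a, 0xc3, 0xae, 0x4d]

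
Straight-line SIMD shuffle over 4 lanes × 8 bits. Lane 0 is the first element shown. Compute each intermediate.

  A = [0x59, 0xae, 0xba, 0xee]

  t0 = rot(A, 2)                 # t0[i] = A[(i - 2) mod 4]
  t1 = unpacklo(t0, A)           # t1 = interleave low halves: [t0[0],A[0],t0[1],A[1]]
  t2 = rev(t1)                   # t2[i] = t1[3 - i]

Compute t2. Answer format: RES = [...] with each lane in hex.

RES = [ 0xae  0xee  0x59  0xba ]

→ t0 |ba|ee|59|ae|
→ t1 |ba|59|ee|ae|
→ t2 |ae|ee|59|ba|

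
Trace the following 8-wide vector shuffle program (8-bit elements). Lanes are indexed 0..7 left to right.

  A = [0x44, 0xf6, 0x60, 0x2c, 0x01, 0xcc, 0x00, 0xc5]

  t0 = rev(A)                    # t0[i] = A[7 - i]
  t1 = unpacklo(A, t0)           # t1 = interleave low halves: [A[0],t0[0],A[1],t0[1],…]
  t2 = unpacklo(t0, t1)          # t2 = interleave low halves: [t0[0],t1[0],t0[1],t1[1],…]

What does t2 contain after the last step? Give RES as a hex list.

RES = [ 0xc5  0x44  0x00  0xc5  0xcc  0xf6  0x01  0x00 ]

  t0: c5 00 cc 01 2c 60 f6 44
  t1: 44 c5 f6 00 60 cc 2c 01
  t2: c5 44 00 c5 cc f6 01 00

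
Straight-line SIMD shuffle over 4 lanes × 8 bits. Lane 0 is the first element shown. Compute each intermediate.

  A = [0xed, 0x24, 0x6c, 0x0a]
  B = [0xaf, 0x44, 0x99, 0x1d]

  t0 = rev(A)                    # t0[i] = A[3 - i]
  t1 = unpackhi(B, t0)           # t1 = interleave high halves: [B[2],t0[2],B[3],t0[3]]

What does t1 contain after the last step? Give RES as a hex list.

t0 = [0x0a, 0x6c, 0x24, 0xed]
t1 = [0x99, 0x24, 0x1d, 0xed]

RES = [ 0x99  0x24  0x1d  0xed ]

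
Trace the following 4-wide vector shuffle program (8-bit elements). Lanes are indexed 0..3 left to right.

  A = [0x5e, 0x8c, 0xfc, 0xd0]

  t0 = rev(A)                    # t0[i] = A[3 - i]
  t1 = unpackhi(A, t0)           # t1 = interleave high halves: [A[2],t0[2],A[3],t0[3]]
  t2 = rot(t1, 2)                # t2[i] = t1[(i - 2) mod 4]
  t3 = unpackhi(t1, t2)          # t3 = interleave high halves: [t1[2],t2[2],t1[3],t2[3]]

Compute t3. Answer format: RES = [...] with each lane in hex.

RES = [ 0xd0  0xfc  0x5e  0x8c ]

  t0: d0 fc 8c 5e
  t1: fc 8c d0 5e
  t2: d0 5e fc 8c
  t3: d0 fc 5e 8c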